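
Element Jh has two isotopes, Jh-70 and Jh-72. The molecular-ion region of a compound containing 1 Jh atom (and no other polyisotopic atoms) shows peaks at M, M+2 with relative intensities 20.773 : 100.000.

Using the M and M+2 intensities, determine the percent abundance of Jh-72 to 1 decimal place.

Write p for the Jh-70 fraction. I(M+2)/I(M) = [C(1,1)·p^0·(1−p)] / p^1 = 1·(1−p)/p = 100.000/20.773 = 4.8139
(1−p)/p = 4.8139/1 = 4.8139  ⇒  p = 1/(1 + 4.8139) = 0.1720
Jh-70: 17.2%, Jh-72: 82.8%.

82.8%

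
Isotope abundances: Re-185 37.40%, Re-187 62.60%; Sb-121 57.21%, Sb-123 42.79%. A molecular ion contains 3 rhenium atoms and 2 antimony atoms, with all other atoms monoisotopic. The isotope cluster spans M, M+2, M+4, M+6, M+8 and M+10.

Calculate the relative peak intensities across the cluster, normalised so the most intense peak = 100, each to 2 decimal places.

Rhenium pattern (n=3): 0.05231362 : 0.26268713 : 0.43968487 : 0.24531438
Antimony pattern (n=2): 0.32729841 : 0.48960318 : 0.18309841
Convolve the two distributions (both contribute in 2-u steps):
  M: 0.05231362×0.32729841 = 0.017122
  M+2: 0.05231362×0.48960318 + 0.26268713×0.32729841 = 0.111590
  M+4: 0.05231362×0.18309841 + 0.26268713×0.48960318 + 0.43968487×0.32729841 = 0.282099
  M+6: 0.26268713×0.18309841 + 0.43968487×0.48960318 + 0.24531438×0.32729841 = 0.343660
  M+8: 0.43968487×0.18309841 + 0.24531438×0.48960318 = 0.200612
  M+10: 0.24531438×0.18309841 = 0.044917
Scale to base peak (0.343660) = 100: 4.98 : 32.47 : 82.09 : 100.00 : 58.38 : 13.07

4.98 : 32.47 : 82.09 : 100.00 : 58.38 : 13.07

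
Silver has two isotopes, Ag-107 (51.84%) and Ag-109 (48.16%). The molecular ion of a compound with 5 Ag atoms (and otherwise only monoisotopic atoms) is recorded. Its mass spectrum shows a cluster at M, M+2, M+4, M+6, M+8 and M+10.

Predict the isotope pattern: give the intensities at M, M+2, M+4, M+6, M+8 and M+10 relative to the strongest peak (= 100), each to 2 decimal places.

The 5 Ag atoms are independent, so intensities follow the terms of (0.5184 + 0.4816)^5.
P(M) = 0.5184^5 = 0.037439
P(M+2) = 5 × 0.5184^4 × 0.4816^1 = 0.173907
P(M+4) = 10 × 0.5184^3 × 0.4816^2 = 0.323123
P(M+6) = 10 × 0.5184^2 × 0.4816^3 = 0.300185
P(M+8) = 5 × 0.5184^1 × 0.4816^4 = 0.139438
P(M+10) = 0.4816^5 = 0.025908
The M+4 peak is largest (0.323123); scaling to 100 gives 11.59 : 53.82 : 100.00 : 92.90 : 43.15 : 8.02.

11.59 : 53.82 : 100.00 : 92.90 : 43.15 : 8.02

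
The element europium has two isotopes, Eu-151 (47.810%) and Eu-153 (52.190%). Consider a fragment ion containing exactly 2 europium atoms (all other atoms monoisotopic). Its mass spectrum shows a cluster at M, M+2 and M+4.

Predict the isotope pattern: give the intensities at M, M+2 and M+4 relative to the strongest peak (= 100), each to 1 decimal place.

Each Eu atom is independently Eu-151 (p = 0.47810) or Eu-153 (q = 0.52190); the cluster is the binomial expansion (p + q)^2.
P(M) = 0.47810^2 = 0.228580
P(M+2) = 2 × 0.47810^1 × 0.52190^1 = 0.499041
P(M+4) = 0.52190^2 = 0.272380
The M+2 peak is largest (0.499041); scaling to 100 gives 45.8 : 100.0 : 54.6.

45.8 : 100.0 : 54.6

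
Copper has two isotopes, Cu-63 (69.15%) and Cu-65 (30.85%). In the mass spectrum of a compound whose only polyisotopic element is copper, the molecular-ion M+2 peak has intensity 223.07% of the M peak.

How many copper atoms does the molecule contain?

With n Cu atoms, P(M+2)/P(M) = C(n,1)·p^(n−1)q / p^n = n·q/p = n · 0.3085/0.6915.
n = 2.2307 × 0.6915/0.3085 = 5.00 ≈ 5

5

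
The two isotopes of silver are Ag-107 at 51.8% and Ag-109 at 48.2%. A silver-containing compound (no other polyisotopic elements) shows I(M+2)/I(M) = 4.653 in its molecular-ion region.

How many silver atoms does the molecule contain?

5

The M+2/M ratio from n Ag atoms is n · q/p = n · 0.482/0.518.
n = 4.653 × 0.518/0.482 = 5.00 ≈ 5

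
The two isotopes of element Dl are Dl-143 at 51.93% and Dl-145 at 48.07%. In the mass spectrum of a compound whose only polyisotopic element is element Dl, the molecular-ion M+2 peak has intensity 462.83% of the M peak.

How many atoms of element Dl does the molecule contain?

For n independent Dl atoms, I(M+2)/I(M) = n · (abundance Dl-145) / (abundance Dl-143) = n · 0.4807/0.5193.
n = 4.6283 × 0.5193/0.4807 = 5.00 ≈ 5

5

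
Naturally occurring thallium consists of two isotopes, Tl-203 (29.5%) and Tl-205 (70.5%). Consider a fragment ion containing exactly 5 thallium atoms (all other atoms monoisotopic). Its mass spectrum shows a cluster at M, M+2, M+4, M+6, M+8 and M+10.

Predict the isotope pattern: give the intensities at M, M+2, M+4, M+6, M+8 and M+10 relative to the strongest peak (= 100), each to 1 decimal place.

Expanding (0.295 + 0.705)^5:
P(M) = 0.295^5 = 0.002234
P(M+2) = 5 × 0.295^4 × 0.705^1 = 0.026696
P(M+4) = 10 × 0.295^3 × 0.705^2 = 0.127598
P(M+6) = 10 × 0.295^2 × 0.705^3 = 0.304938
P(M+8) = 5 × 0.295^1 × 0.705^4 = 0.364375
P(M+10) = 0.705^5 = 0.174159
The M+8 peak is largest (0.364375); scaling to 100 gives 0.6 : 7.3 : 35.0 : 83.7 : 100.0 : 47.8.

0.6 : 7.3 : 35.0 : 83.7 : 100.0 : 47.8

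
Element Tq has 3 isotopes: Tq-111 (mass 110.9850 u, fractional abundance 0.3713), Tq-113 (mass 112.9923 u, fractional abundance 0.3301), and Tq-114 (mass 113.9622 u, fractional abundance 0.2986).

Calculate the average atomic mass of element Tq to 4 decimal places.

112.5366 u

Average mass = Σ (abundance × isotope mass) = 0.3713 × 110.9850 + 0.3301 × 112.9923 + 0.2986 × 113.9622
= 41.20873 + 37.29876 + 34.02911 = 112.53660 u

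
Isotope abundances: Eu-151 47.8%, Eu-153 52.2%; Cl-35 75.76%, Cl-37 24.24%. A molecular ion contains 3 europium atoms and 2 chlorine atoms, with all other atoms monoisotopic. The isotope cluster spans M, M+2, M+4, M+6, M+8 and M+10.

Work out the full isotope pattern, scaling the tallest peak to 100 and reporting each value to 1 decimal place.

17.3 : 67.8 : 100.0 : 68.0 : 20.8 : 2.3

Europium pattern (n=3): 0.10921535 : 0.35780594 : 0.39074206 : 0.14223665
Chlorine pattern (n=2): 0.57395776 : 0.36728448 : 0.05875776
Convolve the two distributions (both contribute in 2-u steps):
  M: 0.10921535×0.57395776 = 0.062685
  M+2: 0.10921535×0.36728448 + 0.35780594×0.57395776 = 0.245479
  M+4: 0.10921535×0.05875776 + 0.35780594×0.36728448 + 0.39074206×0.57395776 = 0.362103
  M+6: 0.35780594×0.05875776 + 0.39074206×0.36728448 + 0.14223665×0.57395776 = 0.246175
  M+8: 0.39074206×0.05875776 + 0.14223665×0.36728448 = 0.075200
  M+10: 0.14223665×0.05875776 = 0.008358
Scale to base peak (0.362103) = 100: 17.3 : 67.8 : 100.0 : 68.0 : 20.8 : 2.3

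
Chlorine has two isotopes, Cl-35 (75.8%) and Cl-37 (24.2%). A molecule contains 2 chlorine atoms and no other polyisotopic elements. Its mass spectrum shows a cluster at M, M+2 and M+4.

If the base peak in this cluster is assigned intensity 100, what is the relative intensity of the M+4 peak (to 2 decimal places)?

(0.758 + 0.242)^2 gives M 0.5746, M+2 0.3669, M+4 0.0586; the largest is M.
P(M) = C(2,0) × 0.758^2 × 0.242^0 = 1 × 0.574564 × 1.0000 = 0.574564 (base)
P(M+4) = C(2,2) × 0.758^0 × 0.242^2 = 1 × 1.0000 × 0.058564 = 0.058564
Relative intensity = 0.058564 / 0.574564 × 100 = 10.19

10.19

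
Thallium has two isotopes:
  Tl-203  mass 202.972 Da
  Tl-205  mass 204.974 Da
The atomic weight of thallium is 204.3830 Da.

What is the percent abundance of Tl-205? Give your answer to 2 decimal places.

70.48%

Writing the weighted mean with unknown fraction x of Tl-203:
202.972·x + 204.974·(1 − x) = 204.3830
(202.972 − 204.974)·x = 204.3830 − 204.974
x = -0.5910 / -2.002 = 0.29520 → 29.52% Tl-203, 70.48% Tl-205.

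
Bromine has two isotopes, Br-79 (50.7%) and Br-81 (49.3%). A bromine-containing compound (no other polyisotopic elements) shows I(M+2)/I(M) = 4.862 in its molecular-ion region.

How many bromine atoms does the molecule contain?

5

With n Br atoms, P(M+2)/P(M) = C(n,1)·p^(n−1)q / p^n = n·q/p = n · 0.493/0.507.
n = 4.862 × 0.507/0.493 = 5.00 ≈ 5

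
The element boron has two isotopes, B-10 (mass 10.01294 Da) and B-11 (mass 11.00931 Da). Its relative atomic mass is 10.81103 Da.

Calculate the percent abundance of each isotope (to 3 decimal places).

B-10: 19.900%, B-11: 80.100%

Writing the weighted mean with unknown fraction x of B-10:
10.01294·x + 11.00931·(1 − x) = 10.81103
(10.01294 − 11.00931)·x = 10.81103 − 11.00931
x = -0.19828 / -0.99637 = 0.19900 → 19.900% B-10, 80.100% B-11.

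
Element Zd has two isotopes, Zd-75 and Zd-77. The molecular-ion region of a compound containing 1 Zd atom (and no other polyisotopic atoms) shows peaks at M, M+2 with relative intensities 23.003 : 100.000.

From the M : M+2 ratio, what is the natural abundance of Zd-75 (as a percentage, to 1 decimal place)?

If p is the fraction of Zd that is Zd-75, then I(M+2)/I(M) = [C(1,1)·p^0·(1−p)] / p^1 = 1·(1−p)/p = 100.000/23.003 = 4.3473
(1−p)/p = 4.3473/1 = 4.3473  ⇒  p = 1/(1 + 4.3473) = 0.1870
Zd-75: 18.7%, Zd-77: 81.3%.

18.7%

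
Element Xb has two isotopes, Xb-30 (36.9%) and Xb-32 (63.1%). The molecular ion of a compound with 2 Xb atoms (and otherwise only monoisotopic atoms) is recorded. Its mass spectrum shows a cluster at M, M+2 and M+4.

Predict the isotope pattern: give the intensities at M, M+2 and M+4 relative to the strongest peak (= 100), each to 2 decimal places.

29.24 : 100.00 : 85.50

Each Xb atom is independently Xb-30 (p = 0.369) or Xb-32 (q = 0.631); the cluster is the binomial expansion (p + q)^2.
P(M) = 0.369^2 = 0.136161
P(M+2) = 2 × 0.369^1 × 0.631^1 = 0.465678
P(M+4) = 0.631^2 = 0.398161
The M+2 peak is largest (0.465678); scaling to 100 gives 29.24 : 100.00 : 85.50.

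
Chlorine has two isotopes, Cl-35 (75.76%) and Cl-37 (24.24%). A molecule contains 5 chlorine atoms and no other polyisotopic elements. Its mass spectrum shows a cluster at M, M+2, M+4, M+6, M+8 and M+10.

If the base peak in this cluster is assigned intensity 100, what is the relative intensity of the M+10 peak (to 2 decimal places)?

Binomial terms of (0.7576 + 0.2424)^5: M 0.2496, M+2 0.3993, M+4 0.2555, M+6 0.0817, M+8 0.0131, M+10 0.0008 → M+2 is the base peak.
P(M+2) = C(5,1) × 0.7576^4 × 0.2424^1 = 5 × 0.32942751 × 0.2424 = 0.399266 (base)
P(M+10) = C(5,5) × 0.7576^0 × 0.2424^5 = 1 × 1.0000 × 0.00083688 = 0.000837
Relative intensity = 0.000837 / 0.399266 × 100 = 0.21

0.21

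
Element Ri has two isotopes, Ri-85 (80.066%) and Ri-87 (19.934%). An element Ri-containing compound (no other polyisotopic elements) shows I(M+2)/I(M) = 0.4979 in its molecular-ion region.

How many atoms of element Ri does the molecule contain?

2

With n Ri atoms, P(M+2)/P(M) = C(n,1)·p^(n−1)q / p^n = n·q/p = n · 0.19934/0.80066.
n = 0.4979 × 0.80066/0.19934 = 2.00 ≈ 2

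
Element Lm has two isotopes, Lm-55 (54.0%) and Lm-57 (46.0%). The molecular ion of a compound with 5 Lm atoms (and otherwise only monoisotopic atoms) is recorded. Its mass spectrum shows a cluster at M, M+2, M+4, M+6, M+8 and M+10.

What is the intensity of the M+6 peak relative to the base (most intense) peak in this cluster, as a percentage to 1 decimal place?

Binomial terms of (0.540 + 0.460)^5: M 0.0459, M+2 0.1956, M+4 0.3332, M+6 0.2838, M+8 0.1209, M+10 0.0206 → M+4 is the base peak.
P(M+4) = C(5,2) × 0.540^3 × 0.460^2 = 10 × 0.157464 × 0.2116 = 0.333194 (base)
P(M+6) = C(5,3) × 0.540^2 × 0.460^3 = 10 × 0.2916 × 0.097336 = 0.283832
Relative intensity = 0.283832 / 0.333194 × 100 = 85.2

85.2%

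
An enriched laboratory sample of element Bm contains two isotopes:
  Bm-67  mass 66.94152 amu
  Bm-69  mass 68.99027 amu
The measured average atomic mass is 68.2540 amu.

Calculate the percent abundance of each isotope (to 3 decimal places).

Writing the weighted mean with unknown fraction x of Bm-67:
66.94152·x + 68.99027·(1 − x) = 68.2540
(66.94152 − 68.99027)·x = 68.2540 − 68.99027
x = -0.73627 / -2.04875 = 0.35938 → 35.938% Bm-67, 64.062% Bm-69.

Bm-67: 35.938%, Bm-69: 64.062%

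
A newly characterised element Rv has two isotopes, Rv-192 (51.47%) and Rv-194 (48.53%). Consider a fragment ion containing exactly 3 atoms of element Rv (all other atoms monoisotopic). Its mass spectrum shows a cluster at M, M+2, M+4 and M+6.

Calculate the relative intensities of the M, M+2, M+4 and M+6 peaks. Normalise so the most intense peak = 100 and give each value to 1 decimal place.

35.4 : 100.0 : 94.3 : 29.6

Each Rv atom is independently Rv-192 (p = 0.5147) or Rv-194 (q = 0.4853); the cluster is the binomial expansion (p + q)^3.
P(M) = 0.5147^3 = 0.136352
P(M+2) = 3 × 0.5147^2 × 0.4853^1 = 0.385691
P(M+4) = 3 × 0.5147^1 × 0.4853^2 = 0.363660
P(M+6) = 0.4853^3 = 0.114296
The M+2 peak is largest (0.385691); scaling to 100 gives 35.4 : 100.0 : 94.3 : 29.6.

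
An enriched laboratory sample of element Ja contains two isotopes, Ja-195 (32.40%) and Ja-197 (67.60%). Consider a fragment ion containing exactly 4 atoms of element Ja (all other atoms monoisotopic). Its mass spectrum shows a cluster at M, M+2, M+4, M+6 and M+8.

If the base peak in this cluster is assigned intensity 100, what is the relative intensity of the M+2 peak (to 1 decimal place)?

23.0

(0.3240 + 0.6760)^4 gives M 0.0110, M+2 0.0920, M+4 0.2878, M+6 0.4004, M+8 0.2088; the largest is M+6.
P(M+6) = C(4,3) × 0.3240^1 × 0.6760^3 = 4 × 0.3240 × 0.30891578 = 0.400355 (base)
P(M+2) = C(4,1) × 0.3240^3 × 0.6760^1 = 4 × 0.03401222 × 0.6760 = 0.091969
Relative intensity = 0.091969 / 0.400355 × 100 = 23.0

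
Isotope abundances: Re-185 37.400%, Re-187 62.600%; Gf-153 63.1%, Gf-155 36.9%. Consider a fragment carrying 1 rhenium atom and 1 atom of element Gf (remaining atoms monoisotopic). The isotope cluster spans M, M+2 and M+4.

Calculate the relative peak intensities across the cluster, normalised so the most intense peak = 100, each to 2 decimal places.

44.28 : 100.00 : 43.34

Rhenium pattern (n=1): 0.3740 : 0.6260
Element Gf pattern (n=1): 0.6310 : 0.3690
Convolve the two distributions (both contribute in 2-u steps):
  M: 0.3740×0.6310 = 0.235994
  M+2: 0.3740×0.3690 + 0.6260×0.6310 = 0.533012
  M+4: 0.6260×0.3690 = 0.230994
Scale to base peak (0.533012) = 100: 44.28 : 100.00 : 43.34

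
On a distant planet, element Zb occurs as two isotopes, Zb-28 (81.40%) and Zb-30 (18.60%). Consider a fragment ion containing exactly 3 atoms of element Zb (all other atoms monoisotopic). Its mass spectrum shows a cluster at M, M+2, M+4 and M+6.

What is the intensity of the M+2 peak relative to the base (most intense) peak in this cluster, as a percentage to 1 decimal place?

68.6%

(0.8140 + 0.1860)^3 gives M 0.5394, M+2 0.3697, M+4 0.0845, M+6 0.0064; the largest is M.
P(M) = C(3,0) × 0.8140^3 × 0.1860^0 = 1 × 0.53935314 × 1.0000 = 0.539353 (base)
P(M+2) = C(3,1) × 0.8140^2 × 0.1860^1 = 3 × 0.662596 × 0.1860 = 0.369729
Relative intensity = 0.369729 / 0.539353 × 100 = 68.6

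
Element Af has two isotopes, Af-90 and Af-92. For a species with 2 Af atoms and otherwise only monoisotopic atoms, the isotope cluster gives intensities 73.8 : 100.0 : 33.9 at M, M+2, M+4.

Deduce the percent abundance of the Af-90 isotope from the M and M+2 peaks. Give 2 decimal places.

Let p = fractional abundance of Af-90. I(M+2)/I(M) = [C(2,1)·p^1·(1−p)] / p^2 = 2·(1−p)/p = 100.0/73.8 = 1.3550
(1−p)/p = 1.3550/2 = 0.6775  ⇒  p = 1/(1 + 0.6775) = 0.5961
Af-90: 59.61%, Af-92: 40.39%.

59.61%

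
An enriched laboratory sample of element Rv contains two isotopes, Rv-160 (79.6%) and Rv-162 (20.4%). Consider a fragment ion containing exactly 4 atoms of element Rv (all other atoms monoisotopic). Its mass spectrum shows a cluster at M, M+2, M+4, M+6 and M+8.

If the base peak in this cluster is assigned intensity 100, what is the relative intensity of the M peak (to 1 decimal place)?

Binomial terms of (0.796 + 0.204)^4: M 0.4015, M+2 0.4116, M+4 0.1582, M+6 0.0270, M+8 0.0017 → M+2 is the base peak.
P(M+2) = C(4,1) × 0.796^3 × 0.204^1 = 4 × 0.50435834 × 0.2040 = 0.411556 (base)
P(M) = C(4,0) × 0.796^4 × 0.204^0 = 1 × 0.40146924 × 1.0000 = 0.401469
Relative intensity = 0.401469 / 0.411556 × 100 = 97.5

97.5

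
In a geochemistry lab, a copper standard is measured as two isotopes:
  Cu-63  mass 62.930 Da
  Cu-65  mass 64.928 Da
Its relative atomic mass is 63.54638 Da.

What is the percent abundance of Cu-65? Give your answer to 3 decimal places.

Writing the weighted mean with unknown fraction x of Cu-63:
62.930·x + 64.928·(1 − x) = 63.54638
(62.930 − 64.928)·x = 63.54638 − 64.928
x = -1.38162 / -1.998 = 0.69150 → 69.150% Cu-63, 30.850% Cu-65.

30.850%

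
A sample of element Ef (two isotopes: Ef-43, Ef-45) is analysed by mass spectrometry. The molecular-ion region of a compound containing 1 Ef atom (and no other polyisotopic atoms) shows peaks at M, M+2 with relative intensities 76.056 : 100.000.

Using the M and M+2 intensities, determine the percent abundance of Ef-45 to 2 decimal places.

56.80%

Let p = fractional abundance of Ef-43. I(M+2)/I(M) = [C(1,1)·p^0·(1−p)] / p^1 = 1·(1−p)/p = 100.000/76.056 = 1.3148
(1−p)/p = 1.3148/1 = 1.3148  ⇒  p = 1/(1 + 1.3148) = 0.4320
Ef-43: 43.20%, Ef-45: 56.80%.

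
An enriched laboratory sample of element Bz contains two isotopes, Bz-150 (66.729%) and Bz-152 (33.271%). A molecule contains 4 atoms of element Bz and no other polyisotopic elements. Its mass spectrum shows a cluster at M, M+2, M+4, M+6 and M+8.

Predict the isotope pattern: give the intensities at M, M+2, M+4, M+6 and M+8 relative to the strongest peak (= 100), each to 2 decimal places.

Expanding (0.66729 + 0.33271)^4:
P(M) = 0.66729^4 = 0.198271
P(M+2) = 4 × 0.66729^3 × 0.33271^1 = 0.395430
P(M+4) = 6 × 0.66729^2 × 0.33271^2 = 0.295741
P(M+6) = 4 × 0.66729^1 × 0.33271^3 = 0.098304
P(M+8) = 0.33271^4 = 0.012254
The M+2 peak is largest (0.395430); scaling to 100 gives 50.14 : 100.00 : 74.79 : 24.86 : 3.10.

50.14 : 100.00 : 74.79 : 24.86 : 3.10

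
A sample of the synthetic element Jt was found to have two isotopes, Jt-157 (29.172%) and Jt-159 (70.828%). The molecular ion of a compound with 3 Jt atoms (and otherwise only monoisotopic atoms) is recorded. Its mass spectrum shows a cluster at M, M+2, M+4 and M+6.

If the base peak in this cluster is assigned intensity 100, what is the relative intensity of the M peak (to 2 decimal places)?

5.65

(0.29172 + 0.70828)^3 gives M 0.0248, M+2 0.1808, M+4 0.4390, M+6 0.3553; the largest is M+4.
P(M+4) = C(3,2) × 0.29172^1 × 0.70828^2 = 3 × 0.29172 × 0.50166056 = 0.439033 (base)
P(M) = C(3,0) × 0.29172^3 × 0.70828^0 = 1 × 0.02482553 × 1.0000 = 0.024826
Relative intensity = 0.024826 / 0.439033 × 100 = 5.65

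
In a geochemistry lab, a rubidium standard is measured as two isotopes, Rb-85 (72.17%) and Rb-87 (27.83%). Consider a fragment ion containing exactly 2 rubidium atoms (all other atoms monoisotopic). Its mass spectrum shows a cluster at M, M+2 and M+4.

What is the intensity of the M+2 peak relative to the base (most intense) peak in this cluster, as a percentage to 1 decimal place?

Binomial terms of (0.7217 + 0.2783)^2: M 0.5209, M+2 0.4017, M+4 0.0775 → M is the base peak.
P(M) = C(2,0) × 0.7217^2 × 0.2783^0 = 1 × 0.52085089 × 1.0000 = 0.520851 (base)
P(M+2) = C(2,1) × 0.7217^1 × 0.2783^1 = 2 × 0.7217 × 0.2783 = 0.401698
Relative intensity = 0.401698 / 0.520851 × 100 = 77.1

77.1%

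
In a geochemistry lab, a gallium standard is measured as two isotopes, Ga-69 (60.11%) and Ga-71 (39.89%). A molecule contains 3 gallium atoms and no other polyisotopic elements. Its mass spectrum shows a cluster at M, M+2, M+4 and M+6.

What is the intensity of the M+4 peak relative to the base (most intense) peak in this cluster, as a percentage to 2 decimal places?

66.36%

(0.6011 + 0.3989)^3 gives M 0.2172, M+2 0.4324, M+4 0.2869, M+6 0.0635; the largest is M+2.
P(M+2) = C(3,1) × 0.6011^2 × 0.3989^1 = 3 × 0.36132121 × 0.3989 = 0.432393 (base)
P(M+4) = C(3,2) × 0.6011^1 × 0.3989^2 = 3 × 0.6011 × 0.15912121 = 0.286943
Relative intensity = 0.286943 / 0.432393 × 100 = 66.36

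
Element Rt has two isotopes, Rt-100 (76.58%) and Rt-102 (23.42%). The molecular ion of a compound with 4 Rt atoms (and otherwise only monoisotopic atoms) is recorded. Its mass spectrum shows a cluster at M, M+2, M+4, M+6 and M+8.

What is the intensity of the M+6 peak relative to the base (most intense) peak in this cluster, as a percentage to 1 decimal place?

9.4%

Term probabilities: M 0.3439, M+2 0.4207, M+4 0.1930, M+6 0.0393, M+8 0.0030. Base peak = M+2.
P(M+2) = C(4,1) × 0.7658^3 × 0.2342^1 = 4 × 0.44910313 × 0.2342 = 0.420720 (base)
P(M+6) = C(4,3) × 0.7658^1 × 0.2342^3 = 4 × 0.7658 × 0.01284579 = 0.039349
Relative intensity = 0.039349 / 0.420720 × 100 = 9.4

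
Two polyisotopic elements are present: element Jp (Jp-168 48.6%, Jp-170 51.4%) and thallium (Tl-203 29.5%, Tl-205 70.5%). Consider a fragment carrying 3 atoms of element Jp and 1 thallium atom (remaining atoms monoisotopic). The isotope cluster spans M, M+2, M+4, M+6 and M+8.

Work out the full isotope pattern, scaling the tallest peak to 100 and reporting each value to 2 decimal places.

9.14 : 50.86 : 100.00 : 84.13 : 25.85

Element Jp pattern (n=3): 0.11479126 : 0.36421423 : 0.38519777 : 0.13579674
Thallium pattern (n=1): 0.2950 : 0.7050
Convolve the two distributions (both contribute in 2-u steps):
  M: 0.11479126×0.2950 = 0.033863
  M+2: 0.11479126×0.7050 + 0.36421423×0.2950 = 0.188371
  M+4: 0.36421423×0.7050 + 0.38519777×0.2950 = 0.370404
  M+6: 0.38519777×0.7050 + 0.13579674×0.2950 = 0.311624
  M+8: 0.13579674×0.7050 = 0.095737
Scale to base peak (0.370404) = 100: 9.14 : 50.86 : 100.00 : 84.13 : 25.85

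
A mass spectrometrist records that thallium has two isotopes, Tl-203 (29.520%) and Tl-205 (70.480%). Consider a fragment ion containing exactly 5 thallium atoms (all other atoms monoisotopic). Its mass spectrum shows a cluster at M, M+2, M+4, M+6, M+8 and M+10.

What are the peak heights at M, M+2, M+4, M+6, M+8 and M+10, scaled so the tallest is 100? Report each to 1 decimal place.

Each Tl atom is independently Tl-203 (p = 0.29520) or Tl-205 (q = 0.70480); the cluster is the binomial expansion (p + q)^5.
P(M) = 0.29520^5 = 0.002242
P(M+2) = 5 × 0.29520^4 × 0.70480^1 = 0.026761
P(M+4) = 10 × 0.29520^3 × 0.70480^2 = 0.127785
P(M+6) = 10 × 0.29520^2 × 0.70480^3 = 0.305092
P(M+8) = 5 × 0.29520^1 × 0.70480^4 = 0.364208
P(M+10) = 0.70480^5 = 0.173912
The M+8 peak is largest (0.364208); scaling to 100 gives 0.6 : 7.3 : 35.1 : 83.8 : 100.0 : 47.8.

0.6 : 7.3 : 35.1 : 83.8 : 100.0 : 47.8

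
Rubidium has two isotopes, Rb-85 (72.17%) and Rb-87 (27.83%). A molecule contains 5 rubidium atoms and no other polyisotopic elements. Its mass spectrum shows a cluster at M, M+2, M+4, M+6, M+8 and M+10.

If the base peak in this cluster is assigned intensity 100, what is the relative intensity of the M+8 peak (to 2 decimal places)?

5.73

(0.7217 + 0.2783)^5 gives M 0.1958, M+2 0.3775, M+4 0.2911, M+6 0.1123, M+8 0.0216, M+10 0.0017; the largest is M+2.
P(M+2) = C(5,1) × 0.7217^4 × 0.2783^1 = 5 × 0.27128565 × 0.2783 = 0.377494 (base)
P(M+8) = C(5,4) × 0.7217^1 × 0.2783^4 = 5 × 0.7217 × 0.00599864 = 0.021646
Relative intensity = 0.021646 / 0.377494 × 100 = 5.73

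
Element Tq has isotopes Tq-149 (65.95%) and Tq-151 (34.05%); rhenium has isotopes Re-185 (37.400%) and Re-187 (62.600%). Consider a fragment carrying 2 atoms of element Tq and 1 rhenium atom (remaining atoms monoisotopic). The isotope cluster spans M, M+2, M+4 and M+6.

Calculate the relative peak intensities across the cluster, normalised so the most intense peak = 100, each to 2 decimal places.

36.95 : 100.00 : 73.71 : 16.49

Element Tq pattern (n=2): 0.43494025 : 0.4491195 : 0.11594025
Rhenium pattern (n=1): 0.3740 : 0.6260
Convolve the two distributions (both contribute in 2-u steps):
  M: 0.43494025×0.3740 = 0.162668
  M+2: 0.43494025×0.6260 + 0.4491195×0.3740 = 0.440243
  M+4: 0.4491195×0.6260 + 0.11594025×0.3740 = 0.324510
  M+6: 0.11594025×0.6260 = 0.072579
Scale to base peak (0.440243) = 100: 36.95 : 100.00 : 73.71 : 16.49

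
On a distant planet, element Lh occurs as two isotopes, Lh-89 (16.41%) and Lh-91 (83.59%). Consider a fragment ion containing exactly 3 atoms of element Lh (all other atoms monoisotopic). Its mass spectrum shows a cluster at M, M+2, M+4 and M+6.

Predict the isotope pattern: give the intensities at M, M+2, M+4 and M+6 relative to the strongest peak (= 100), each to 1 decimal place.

0.8 : 11.6 : 58.9 : 100.0

The 3 Lh atoms are independent, so intensities follow the terms of (0.1641 + 0.8359)^3.
P(M) = 0.1641^3 = 0.004419
P(M+2) = 3 × 0.1641^2 × 0.8359^1 = 0.067529
P(M+4) = 3 × 0.1641^1 × 0.8359^2 = 0.343984
P(M+6) = 0.8359^3 = 0.584067
The M+6 peak is largest (0.584067); scaling to 100 gives 0.8 : 11.6 : 58.9 : 100.0.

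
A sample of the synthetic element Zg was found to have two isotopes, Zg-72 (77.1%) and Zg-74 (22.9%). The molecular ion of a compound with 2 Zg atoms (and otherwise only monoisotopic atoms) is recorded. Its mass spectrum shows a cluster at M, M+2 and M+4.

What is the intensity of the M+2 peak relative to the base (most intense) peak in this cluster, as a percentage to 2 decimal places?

Term probabilities: M 0.5944, M+2 0.3531, M+4 0.0524. Base peak = M.
P(M) = C(2,0) × 0.771^2 × 0.229^0 = 1 × 0.594441 × 1.0000 = 0.594441 (base)
P(M+2) = C(2,1) × 0.771^1 × 0.229^1 = 2 × 0.7710 × 0.2290 = 0.353118
Relative intensity = 0.353118 / 0.594441 × 100 = 59.40

59.40%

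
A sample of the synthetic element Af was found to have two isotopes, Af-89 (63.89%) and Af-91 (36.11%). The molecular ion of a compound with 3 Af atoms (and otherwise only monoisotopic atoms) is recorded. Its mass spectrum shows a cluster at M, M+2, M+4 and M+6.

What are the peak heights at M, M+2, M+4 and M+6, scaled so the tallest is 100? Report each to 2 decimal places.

58.98 : 100.00 : 56.52 : 10.65

Each Af atom is independently Af-89 (p = 0.6389) or Af-91 (q = 0.3611); the cluster is the binomial expansion (p + q)^3.
P(M) = 0.6389^3 = 0.260795
P(M+2) = 3 × 0.6389^2 × 0.3611^1 = 0.442196
P(M+4) = 3 × 0.6389^1 × 0.3611^2 = 0.249925
P(M+6) = 0.3611^3 = 0.047085
The M+2 peak is largest (0.442196); scaling to 100 gives 58.98 : 100.00 : 56.52 : 10.65.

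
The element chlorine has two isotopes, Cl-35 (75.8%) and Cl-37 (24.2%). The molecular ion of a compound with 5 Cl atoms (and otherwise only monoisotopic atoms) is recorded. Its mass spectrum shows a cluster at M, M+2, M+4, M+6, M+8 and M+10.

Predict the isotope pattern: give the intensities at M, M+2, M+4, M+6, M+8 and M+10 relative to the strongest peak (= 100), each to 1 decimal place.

Expanding (0.758 + 0.242)^5:
P(M) = 0.758^5 = 0.250234
P(M+2) = 5 × 0.758^4 × 0.242^1 = 0.399450
P(M+4) = 10 × 0.758^3 × 0.242^2 = 0.255058
P(M+6) = 10 × 0.758^2 × 0.242^3 = 0.081430
P(M+8) = 5 × 0.758^1 × 0.242^4 = 0.012999
P(M+10) = 0.242^5 = 0.000830
The M+2 peak is largest (0.399450); scaling to 100 gives 62.6 : 100.0 : 63.9 : 20.4 : 3.3 : 0.2.

62.6 : 100.0 : 63.9 : 20.4 : 3.3 : 0.2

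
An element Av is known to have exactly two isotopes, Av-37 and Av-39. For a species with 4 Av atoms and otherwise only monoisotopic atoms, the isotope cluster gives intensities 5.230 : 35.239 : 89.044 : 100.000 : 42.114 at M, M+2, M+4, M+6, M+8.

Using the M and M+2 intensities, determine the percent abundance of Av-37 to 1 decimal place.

37.3%

If p is the fraction of Av that is Av-37, then I(M+2)/I(M) = [C(4,1)·p^3·(1−p)] / p^4 = 4·(1−p)/p = 35.239/5.230 = 6.7379
(1−p)/p = 6.7379/4 = 1.6845  ⇒  p = 1/(1 + 1.6845) = 0.3725
Av-37: 37.3%, Av-39: 62.7%.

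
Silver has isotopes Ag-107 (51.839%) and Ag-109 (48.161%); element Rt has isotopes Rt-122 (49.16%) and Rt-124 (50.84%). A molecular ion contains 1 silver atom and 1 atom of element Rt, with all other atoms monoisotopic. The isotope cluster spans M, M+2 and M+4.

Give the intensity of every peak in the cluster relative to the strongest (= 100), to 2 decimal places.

Silver pattern (n=1): 0.51839 : 0.48161
Element Rt pattern (n=1): 0.4916 : 0.5084
Convolve the two distributions (both contribute in 2-u steps):
  M: 0.51839×0.4916 = 0.254841
  M+2: 0.51839×0.5084 + 0.48161×0.4916 = 0.500309
  M+4: 0.48161×0.5084 = 0.244851
Scale to base peak (0.500309) = 100: 50.94 : 100.00 : 48.94

50.94 : 100.00 : 48.94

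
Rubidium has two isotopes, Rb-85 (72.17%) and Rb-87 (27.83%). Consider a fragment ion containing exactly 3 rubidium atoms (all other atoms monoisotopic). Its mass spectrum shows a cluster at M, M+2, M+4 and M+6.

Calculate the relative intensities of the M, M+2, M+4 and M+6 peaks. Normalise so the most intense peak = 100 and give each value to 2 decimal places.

Each Rb atom is independently Rb-85 (p = 0.7217) or Rb-87 (q = 0.2783); the cluster is the binomial expansion (p + q)^3.
P(M) = 0.7217^3 = 0.375898
P(M+2) = 3 × 0.7217^2 × 0.2783^1 = 0.434858
P(M+4) = 3 × 0.7217^1 × 0.2783^2 = 0.167689
P(M+6) = 0.2783^3 = 0.021555
The M+2 peak is largest (0.434858); scaling to 100 gives 86.44 : 100.00 : 38.56 : 4.96.

86.44 : 100.00 : 38.56 : 4.96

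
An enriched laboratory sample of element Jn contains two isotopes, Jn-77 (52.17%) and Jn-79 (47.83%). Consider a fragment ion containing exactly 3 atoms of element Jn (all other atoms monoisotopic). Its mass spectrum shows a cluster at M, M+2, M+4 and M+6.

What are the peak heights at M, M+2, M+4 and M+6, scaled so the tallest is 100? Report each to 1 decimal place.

Expanding (0.5217 + 0.4783)^3:
P(M) = 0.5217^3 = 0.141992
P(M+2) = 3 × 0.5217^2 × 0.4783^1 = 0.390538
P(M+4) = 3 × 0.5217^1 × 0.4783^2 = 0.358049
P(M+6) = 0.4783^3 = 0.109421
The M+2 peak is largest (0.390538); scaling to 100 gives 36.4 : 100.0 : 91.7 : 28.0.

36.4 : 100.0 : 91.7 : 28.0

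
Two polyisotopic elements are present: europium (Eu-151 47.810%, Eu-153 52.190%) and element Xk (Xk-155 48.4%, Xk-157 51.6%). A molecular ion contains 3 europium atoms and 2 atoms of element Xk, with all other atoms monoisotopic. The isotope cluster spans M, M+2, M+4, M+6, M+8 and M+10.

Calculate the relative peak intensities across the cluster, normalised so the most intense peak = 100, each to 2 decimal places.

Europium pattern (n=3): 0.10928391 : 0.3578871 : 0.39067407 : 0.14215492
Element Xk pattern (n=2): 0.234256 : 0.499488 : 0.266256
Convolve the two distributions (both contribute in 2-u steps):
  M: 0.10928391×0.234256 = 0.025600
  M+2: 0.10928391×0.499488 + 0.3578871×0.234256 = 0.138423
  M+4: 0.10928391×0.266256 + 0.3578871×0.499488 + 0.39067407×0.234256 = 0.299376
  M+6: 0.3578871×0.266256 + 0.39067407×0.499488 + 0.14215492×0.234256 = 0.323727
  M+8: 0.39067407×0.266256 + 0.14215492×0.499488 = 0.175024
  M+10: 0.14215492×0.266256 = 0.037850
Scale to base peak (0.323727) = 100: 7.91 : 42.76 : 92.48 : 100.00 : 54.07 : 11.69

7.91 : 42.76 : 92.48 : 100.00 : 54.07 : 11.69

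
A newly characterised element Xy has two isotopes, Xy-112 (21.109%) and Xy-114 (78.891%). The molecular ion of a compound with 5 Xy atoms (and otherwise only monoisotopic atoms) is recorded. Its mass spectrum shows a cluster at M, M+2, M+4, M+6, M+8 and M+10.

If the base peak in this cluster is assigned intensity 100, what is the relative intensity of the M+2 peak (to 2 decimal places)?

(0.21109 + 0.78891)^5 gives M 0.0004, M+2 0.0078, M+4 0.0585, M+6 0.2188, M+8 0.4088, M+10 0.3056; the largest is M+8.
P(M+8) = C(5,4) × 0.21109^1 × 0.78891^4 = 5 × 0.21109 × 0.3873556 = 0.408834 (base)
P(M+2) = C(5,1) × 0.21109^4 × 0.78891^1 = 5 × 0.0019855 × 0.78891 = 0.007832
Relative intensity = 0.007832 / 0.408834 × 100 = 1.92

1.92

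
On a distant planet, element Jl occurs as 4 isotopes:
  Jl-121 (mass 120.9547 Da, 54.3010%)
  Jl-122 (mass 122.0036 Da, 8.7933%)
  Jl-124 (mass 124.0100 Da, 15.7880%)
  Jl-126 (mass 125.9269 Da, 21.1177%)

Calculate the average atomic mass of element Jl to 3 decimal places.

Ar = Σ fᵢ·mᵢ = 0.543010 × 120.9547 + 0.087933 × 122.0036 + 0.157880 × 124.0100 + 0.211177 × 125.9269
= 65.67961 + 10.72814 + 19.57870 + 26.59286 = 122.57931 Da

122.579 Da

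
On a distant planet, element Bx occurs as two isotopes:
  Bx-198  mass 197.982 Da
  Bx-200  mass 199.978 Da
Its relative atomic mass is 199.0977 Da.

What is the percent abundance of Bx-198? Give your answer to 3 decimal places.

44.103%

Let x be the fractional abundance of Bx-198; then Bx-200 has abundance 1 − x.
197.982·x + 199.978·(1 − x) = 199.0977
(197.982 − 199.978)·x = 199.0977 − 199.978
x = -0.8803 / -1.996 = 0.44103 → 44.103% Bx-198, 55.897% Bx-200.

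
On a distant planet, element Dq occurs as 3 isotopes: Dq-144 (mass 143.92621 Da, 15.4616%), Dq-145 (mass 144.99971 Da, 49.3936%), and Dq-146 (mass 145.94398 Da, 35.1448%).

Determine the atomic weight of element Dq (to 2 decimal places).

Ar = Σ fᵢ·mᵢ = 0.154616 × 143.92621 + 0.493936 × 144.99971 + 0.351448 × 145.94398
= 22.253295 + 71.620577 + 51.291720 = 145.165592 Da

145.17 Da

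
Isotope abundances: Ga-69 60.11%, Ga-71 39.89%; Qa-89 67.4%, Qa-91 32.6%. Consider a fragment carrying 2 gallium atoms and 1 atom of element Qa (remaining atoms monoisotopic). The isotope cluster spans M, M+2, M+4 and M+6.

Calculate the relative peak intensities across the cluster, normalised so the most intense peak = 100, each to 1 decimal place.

55.2 : 100.0 : 59.8 : 11.8

Gallium pattern (n=2): 0.36132121 : 0.47955758 : 0.15912121
Element Qa pattern (n=1): 0.6740 : 0.3260
Convolve the two distributions (both contribute in 2-u steps):
  M: 0.36132121×0.6740 = 0.243530
  M+2: 0.36132121×0.3260 + 0.47955758×0.6740 = 0.441013
  M+4: 0.47955758×0.3260 + 0.15912121×0.6740 = 0.263583
  M+6: 0.15912121×0.3260 = 0.051874
Scale to base peak (0.441013) = 100: 55.2 : 100.0 : 59.8 : 11.8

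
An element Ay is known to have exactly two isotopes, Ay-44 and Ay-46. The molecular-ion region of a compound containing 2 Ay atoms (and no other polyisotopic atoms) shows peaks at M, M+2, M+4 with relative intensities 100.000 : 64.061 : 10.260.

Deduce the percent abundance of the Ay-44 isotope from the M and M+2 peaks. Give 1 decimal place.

Write p for the Ay-44 fraction. I(M+2)/I(M) = [C(2,1)·p^1·(1−p)] / p^2 = 2·(1−p)/p = 64.061/100.000 = 0.6406
(1−p)/p = 0.6406/2 = 0.3203  ⇒  p = 1/(1 + 0.3203) = 0.7574
Ay-44: 75.7%, Ay-46: 24.3%.

75.7%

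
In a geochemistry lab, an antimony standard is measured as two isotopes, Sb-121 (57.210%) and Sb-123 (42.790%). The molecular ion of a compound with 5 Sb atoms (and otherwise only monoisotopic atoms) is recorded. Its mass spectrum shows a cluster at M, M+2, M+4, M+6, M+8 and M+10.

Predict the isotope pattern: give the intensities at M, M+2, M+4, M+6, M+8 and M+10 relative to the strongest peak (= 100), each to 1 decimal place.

The 5 Sb atoms are independent, so intensities follow the terms of (0.57210 + 0.42790)^5.
P(M) = 0.57210^5 = 0.061286
P(M+2) = 5 × 0.57210^4 × 0.42790^1 = 0.229192
P(M+4) = 10 × 0.57210^3 × 0.42790^2 = 0.342847
P(M+6) = 10 × 0.57210^2 × 0.42790^3 = 0.256431
P(M+8) = 5 × 0.57210^1 × 0.42790^4 = 0.095898
P(M+10) = 0.42790^5 = 0.014345
The M+4 peak is largest (0.342847); scaling to 100 gives 17.9 : 66.8 : 100.0 : 74.8 : 28.0 : 4.2.

17.9 : 66.8 : 100.0 : 74.8 : 28.0 : 4.2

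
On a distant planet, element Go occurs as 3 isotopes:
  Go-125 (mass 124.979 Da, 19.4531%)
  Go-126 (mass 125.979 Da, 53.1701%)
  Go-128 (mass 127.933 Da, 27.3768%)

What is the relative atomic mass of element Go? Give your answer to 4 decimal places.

126.3194 Da

Average mass = Σ (abundance × isotope mass) = 0.194531 × 124.979 + 0.531701 × 125.979 + 0.273768 × 127.933
= 24.31229 + 66.98316 + 35.02396 = 126.31941 Da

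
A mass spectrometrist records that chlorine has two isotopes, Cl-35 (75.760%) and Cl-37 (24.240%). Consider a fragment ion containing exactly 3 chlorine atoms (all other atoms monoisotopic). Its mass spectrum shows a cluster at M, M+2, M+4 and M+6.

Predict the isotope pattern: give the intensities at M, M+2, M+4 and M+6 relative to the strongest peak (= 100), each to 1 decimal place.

Expanding (0.75760 + 0.24240)^3:
P(M) = 0.75760^3 = 0.434830
P(M+2) = 3 × 0.75760^2 × 0.24240^1 = 0.417382
P(M+4) = 3 × 0.75760^1 × 0.24240^2 = 0.133545
P(M+6) = 0.24240^3 = 0.014243
The M peak is largest (0.434830); scaling to 100 gives 100.0 : 96.0 : 30.7 : 3.3.

100.0 : 96.0 : 30.7 : 3.3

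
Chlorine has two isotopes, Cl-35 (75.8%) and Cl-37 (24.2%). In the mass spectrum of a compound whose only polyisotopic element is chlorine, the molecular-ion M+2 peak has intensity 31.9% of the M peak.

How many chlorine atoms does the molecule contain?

1

With n Cl atoms, P(M+2)/P(M) = C(n,1)·p^(n−1)q / p^n = n·q/p = n · 0.242/0.758.
n = 0.319 × 0.758/0.242 = 1.00 ≈ 1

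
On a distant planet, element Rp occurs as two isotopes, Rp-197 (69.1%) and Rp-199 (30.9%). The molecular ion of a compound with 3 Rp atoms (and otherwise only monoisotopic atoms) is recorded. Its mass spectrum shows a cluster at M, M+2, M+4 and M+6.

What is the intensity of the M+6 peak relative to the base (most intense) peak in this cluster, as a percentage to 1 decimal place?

6.7%

Binomial terms of (0.691 + 0.309)^3: M 0.3299, M+2 0.4426, M+4 0.1979, M+6 0.0295 → M+2 is the base peak.
P(M+2) = C(3,1) × 0.691^2 × 0.309^1 = 3 × 0.477481 × 0.3090 = 0.442625 (base)
P(M+6) = C(3,3) × 0.691^0 × 0.309^3 = 1 × 1.0000 × 0.02950363 = 0.029504
Relative intensity = 0.029504 / 0.442625 × 100 = 6.7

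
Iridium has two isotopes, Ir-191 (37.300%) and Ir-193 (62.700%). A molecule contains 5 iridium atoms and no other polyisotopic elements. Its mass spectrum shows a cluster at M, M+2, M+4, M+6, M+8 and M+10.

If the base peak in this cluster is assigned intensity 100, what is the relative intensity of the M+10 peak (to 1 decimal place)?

28.3

(0.37300 + 0.62700)^5 gives M 0.0072, M+2 0.0607, M+4 0.2040, M+6 0.3429, M+8 0.2882, M+10 0.0969; the largest is M+6.
P(M+6) = C(5,3) × 0.37300^2 × 0.62700^3 = 10 × 0.139129 × 0.24649188 = 0.342942 (base)
P(M+10) = C(5,5) × 0.37300^0 × 0.62700^5 = 1 × 1.0000 × 0.09690311 = 0.096903
Relative intensity = 0.096903 / 0.342942 × 100 = 28.3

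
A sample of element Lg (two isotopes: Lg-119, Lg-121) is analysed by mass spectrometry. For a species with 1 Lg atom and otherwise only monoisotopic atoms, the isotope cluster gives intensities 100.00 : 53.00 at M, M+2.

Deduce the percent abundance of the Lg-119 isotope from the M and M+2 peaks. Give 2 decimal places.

65.36%

If p is the fraction of Lg that is Lg-119, then I(M+2)/I(M) = [C(1,1)·p^0·(1−p)] / p^1 = 1·(1−p)/p = 53.00/100.00 = 0.5300
(1−p)/p = 0.5300/1 = 0.5300  ⇒  p = 1/(1 + 0.5300) = 0.6536
Lg-119: 65.36%, Lg-121: 34.64%.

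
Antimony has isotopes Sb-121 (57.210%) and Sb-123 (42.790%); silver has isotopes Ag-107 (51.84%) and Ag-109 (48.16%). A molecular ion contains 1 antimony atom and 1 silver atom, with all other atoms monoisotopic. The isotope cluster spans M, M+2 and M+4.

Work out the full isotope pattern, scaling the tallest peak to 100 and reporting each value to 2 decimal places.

59.63 : 100.00 : 41.44

Antimony pattern (n=1): 0.5721 : 0.4279
Silver pattern (n=1): 0.5184 : 0.4816
Convolve the two distributions (both contribute in 2-u steps):
  M: 0.5721×0.5184 = 0.296577
  M+2: 0.5721×0.4816 + 0.4279×0.5184 = 0.497347
  M+4: 0.4279×0.4816 = 0.206077
Scale to base peak (0.497347) = 100: 59.63 : 100.00 : 41.44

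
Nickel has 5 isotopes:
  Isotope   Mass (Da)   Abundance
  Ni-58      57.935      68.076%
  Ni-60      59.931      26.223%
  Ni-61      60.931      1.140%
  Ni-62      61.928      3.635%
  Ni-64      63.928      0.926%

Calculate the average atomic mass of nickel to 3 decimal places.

58.693 Da

The abundance-weighted mean is 0.68076 × 57.935 + 0.26223 × 59.931 + 0.01140 × 60.931 + 0.03635 × 61.928 + 0.00926 × 63.928
= 39.4398 + 15.7157 + 0.6946 + 2.2511 + 0.5920 = 58.6932 Da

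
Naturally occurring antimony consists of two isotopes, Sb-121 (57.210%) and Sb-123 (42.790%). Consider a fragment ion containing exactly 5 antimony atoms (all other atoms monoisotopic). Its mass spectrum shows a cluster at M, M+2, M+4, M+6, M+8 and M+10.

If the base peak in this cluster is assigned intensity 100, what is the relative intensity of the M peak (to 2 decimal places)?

(0.57210 + 0.42790)^5 gives M 0.0613, M+2 0.2292, M+4 0.3428, M+6 0.2564, M+8 0.0959, M+10 0.0143; the largest is M+4.
P(M+4) = C(5,2) × 0.57210^3 × 0.42790^2 = 10 × 0.18724742 × 0.18309841 = 0.342847 (base)
P(M) = C(5,0) × 0.57210^5 × 0.42790^0 = 1 × 0.06128578 × 1.0000 = 0.061286
Relative intensity = 0.061286 / 0.342847 × 100 = 17.88

17.88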